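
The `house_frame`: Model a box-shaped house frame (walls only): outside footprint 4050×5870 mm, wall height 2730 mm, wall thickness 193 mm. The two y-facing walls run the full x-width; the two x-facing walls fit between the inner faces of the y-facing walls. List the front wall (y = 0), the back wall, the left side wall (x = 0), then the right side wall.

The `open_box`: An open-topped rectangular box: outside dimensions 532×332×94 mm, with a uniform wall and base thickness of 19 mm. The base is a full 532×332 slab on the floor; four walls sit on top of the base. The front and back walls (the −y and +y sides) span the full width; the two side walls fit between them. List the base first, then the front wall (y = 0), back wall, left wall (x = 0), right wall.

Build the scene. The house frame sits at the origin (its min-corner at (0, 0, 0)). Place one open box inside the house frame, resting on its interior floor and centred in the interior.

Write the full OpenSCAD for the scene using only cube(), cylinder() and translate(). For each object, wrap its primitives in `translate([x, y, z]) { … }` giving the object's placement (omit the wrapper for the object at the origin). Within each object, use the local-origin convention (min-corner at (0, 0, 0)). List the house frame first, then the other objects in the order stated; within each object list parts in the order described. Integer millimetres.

cube([4050, 193, 2730]);
translate([0, 5677, 0]) cube([4050, 193, 2730]);
translate([0, 193, 0]) cube([193, 5484, 2730]);
translate([3857, 193, 0]) cube([193, 5484, 2730]);
translate([1759, 2769, 0]) {
  cube([532, 332, 19]);
  translate([0, 0, 19]) cube([532, 19, 75]);
  translate([0, 313, 19]) cube([532, 19, 75]);
  translate([0, 19, 19]) cube([19, 294, 75]);
  translate([513, 19, 19]) cube([19, 294, 75]);
}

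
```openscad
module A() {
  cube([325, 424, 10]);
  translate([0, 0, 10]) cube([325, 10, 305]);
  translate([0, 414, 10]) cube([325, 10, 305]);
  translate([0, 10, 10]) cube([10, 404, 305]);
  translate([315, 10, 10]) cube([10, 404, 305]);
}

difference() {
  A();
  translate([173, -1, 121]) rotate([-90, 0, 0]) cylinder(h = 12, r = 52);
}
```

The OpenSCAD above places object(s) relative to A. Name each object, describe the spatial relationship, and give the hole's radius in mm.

The subtracted cylinder has r = 52 mm.

A is an open box. The open box has a circular hole through its front wall. The hole's radius is 52 mm.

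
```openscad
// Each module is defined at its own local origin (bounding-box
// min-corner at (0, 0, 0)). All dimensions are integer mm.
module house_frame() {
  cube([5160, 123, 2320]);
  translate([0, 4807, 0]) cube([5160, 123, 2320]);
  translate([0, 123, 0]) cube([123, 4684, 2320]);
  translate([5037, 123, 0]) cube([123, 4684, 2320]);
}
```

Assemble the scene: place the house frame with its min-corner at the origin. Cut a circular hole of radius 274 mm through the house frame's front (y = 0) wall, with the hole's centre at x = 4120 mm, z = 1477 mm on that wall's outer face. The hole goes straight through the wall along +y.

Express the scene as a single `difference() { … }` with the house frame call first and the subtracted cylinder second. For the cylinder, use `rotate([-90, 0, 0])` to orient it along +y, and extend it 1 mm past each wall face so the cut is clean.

difference() {
  house_frame();
  translate([4120, -1, 1477]) rotate([-90, 0, 0]) cylinder(h = 125, r = 274);
}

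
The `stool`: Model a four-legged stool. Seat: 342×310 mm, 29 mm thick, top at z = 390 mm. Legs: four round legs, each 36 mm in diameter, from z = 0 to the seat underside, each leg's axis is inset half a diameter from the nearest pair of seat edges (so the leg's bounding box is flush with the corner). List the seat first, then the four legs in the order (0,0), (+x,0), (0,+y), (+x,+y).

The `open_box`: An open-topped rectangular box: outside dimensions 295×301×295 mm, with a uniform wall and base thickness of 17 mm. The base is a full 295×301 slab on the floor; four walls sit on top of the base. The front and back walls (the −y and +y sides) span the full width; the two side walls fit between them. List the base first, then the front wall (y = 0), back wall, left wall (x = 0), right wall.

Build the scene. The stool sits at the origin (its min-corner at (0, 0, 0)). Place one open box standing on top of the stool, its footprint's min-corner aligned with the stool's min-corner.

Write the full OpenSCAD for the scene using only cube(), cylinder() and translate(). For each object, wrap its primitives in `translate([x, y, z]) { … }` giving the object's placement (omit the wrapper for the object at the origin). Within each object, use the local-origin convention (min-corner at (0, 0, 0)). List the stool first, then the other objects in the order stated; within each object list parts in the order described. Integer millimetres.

translate([0, 0, 361]) cube([342, 310, 29]);
translate([18, 18, 0]) cylinder(h = 361, r = 18);
translate([324, 18, 0]) cylinder(h = 361, r = 18);
translate([18, 292, 0]) cylinder(h = 361, r = 18);
translate([324, 292, 0]) cylinder(h = 361, r = 18);
translate([0, 0, 390]) {
  cube([295, 301, 17]);
  translate([0, 0, 17]) cube([295, 17, 278]);
  translate([0, 284, 17]) cube([295, 17, 278]);
  translate([0, 17, 17]) cube([17, 267, 278]);
  translate([278, 17, 17]) cube([17, 267, 278]);
}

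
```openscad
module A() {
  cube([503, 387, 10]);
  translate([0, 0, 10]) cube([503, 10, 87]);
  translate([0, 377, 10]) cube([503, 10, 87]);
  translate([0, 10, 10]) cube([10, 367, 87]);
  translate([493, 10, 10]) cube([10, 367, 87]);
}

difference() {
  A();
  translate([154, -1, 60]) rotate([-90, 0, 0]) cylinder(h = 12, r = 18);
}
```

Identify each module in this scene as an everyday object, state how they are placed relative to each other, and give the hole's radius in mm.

The subtracted cylinder has r = 18 mm.

A is an open box. The open box has a circular hole through its front wall. The hole's radius is 18 mm.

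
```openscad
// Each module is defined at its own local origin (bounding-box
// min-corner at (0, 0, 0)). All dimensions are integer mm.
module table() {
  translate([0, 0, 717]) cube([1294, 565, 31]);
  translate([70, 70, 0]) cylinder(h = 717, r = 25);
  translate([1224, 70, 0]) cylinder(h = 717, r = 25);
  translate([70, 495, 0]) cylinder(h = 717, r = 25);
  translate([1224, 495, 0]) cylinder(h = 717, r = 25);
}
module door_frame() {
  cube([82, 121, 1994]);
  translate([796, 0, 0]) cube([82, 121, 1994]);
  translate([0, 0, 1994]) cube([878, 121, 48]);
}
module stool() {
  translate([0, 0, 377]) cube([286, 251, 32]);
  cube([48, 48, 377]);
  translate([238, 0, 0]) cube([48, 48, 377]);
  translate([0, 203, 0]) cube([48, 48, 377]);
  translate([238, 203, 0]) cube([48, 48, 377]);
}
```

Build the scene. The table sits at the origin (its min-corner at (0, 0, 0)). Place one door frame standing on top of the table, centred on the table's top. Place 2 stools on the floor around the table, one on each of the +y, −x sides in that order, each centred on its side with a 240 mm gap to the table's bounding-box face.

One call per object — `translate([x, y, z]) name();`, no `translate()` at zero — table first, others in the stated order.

table();
translate([208, 222, 748]) door_frame();
translate([504, 805, 0]) stool();
translate([-526, 157, 0]) stool();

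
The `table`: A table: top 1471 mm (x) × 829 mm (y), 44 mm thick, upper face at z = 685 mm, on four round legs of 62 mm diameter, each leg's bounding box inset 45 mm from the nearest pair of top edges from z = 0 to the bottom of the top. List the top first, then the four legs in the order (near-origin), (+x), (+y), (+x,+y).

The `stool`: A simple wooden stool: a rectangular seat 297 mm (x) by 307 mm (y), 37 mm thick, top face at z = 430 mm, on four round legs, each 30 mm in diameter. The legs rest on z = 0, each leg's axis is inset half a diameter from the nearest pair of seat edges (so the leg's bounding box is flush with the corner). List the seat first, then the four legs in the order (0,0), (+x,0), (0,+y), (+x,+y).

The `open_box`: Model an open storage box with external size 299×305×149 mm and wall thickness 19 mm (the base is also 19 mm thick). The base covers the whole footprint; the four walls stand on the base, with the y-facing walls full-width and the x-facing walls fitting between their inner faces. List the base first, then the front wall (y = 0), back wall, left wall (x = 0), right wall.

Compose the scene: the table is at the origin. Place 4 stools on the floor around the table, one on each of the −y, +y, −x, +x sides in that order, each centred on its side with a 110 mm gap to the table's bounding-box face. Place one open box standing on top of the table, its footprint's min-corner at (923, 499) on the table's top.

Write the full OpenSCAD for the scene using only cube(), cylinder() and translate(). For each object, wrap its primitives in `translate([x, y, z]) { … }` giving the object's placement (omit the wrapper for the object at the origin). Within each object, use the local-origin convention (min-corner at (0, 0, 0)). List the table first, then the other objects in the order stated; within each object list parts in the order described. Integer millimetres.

translate([0, 0, 641]) cube([1471, 829, 44]);
translate([76, 76, 0]) cylinder(h = 641, r = 31);
translate([1395, 76, 0]) cylinder(h = 641, r = 31);
translate([76, 753, 0]) cylinder(h = 641, r = 31);
translate([1395, 753, 0]) cylinder(h = 641, r = 31);
translate([587, -417, 0]) {
  translate([0, 0, 393]) cube([297, 307, 37]);
  translate([15, 15, 0]) cylinder(h = 393, r = 15);
  translate([282, 15, 0]) cylinder(h = 393, r = 15);
  translate([15, 292, 0]) cylinder(h = 393, r = 15);
  translate([282, 292, 0]) cylinder(h = 393, r = 15);
}
translate([587, 939, 0]) {
  translate([0, 0, 393]) cube([297, 307, 37]);
  translate([15, 15, 0]) cylinder(h = 393, r = 15);
  translate([282, 15, 0]) cylinder(h = 393, r = 15);
  translate([15, 292, 0]) cylinder(h = 393, r = 15);
  translate([282, 292, 0]) cylinder(h = 393, r = 15);
}
translate([-407, 261, 0]) {
  translate([0, 0, 393]) cube([297, 307, 37]);
  translate([15, 15, 0]) cylinder(h = 393, r = 15);
  translate([282, 15, 0]) cylinder(h = 393, r = 15);
  translate([15, 292, 0]) cylinder(h = 393, r = 15);
  translate([282, 292, 0]) cylinder(h = 393, r = 15);
}
translate([1581, 261, 0]) {
  translate([0, 0, 393]) cube([297, 307, 37]);
  translate([15, 15, 0]) cylinder(h = 393, r = 15);
  translate([282, 15, 0]) cylinder(h = 393, r = 15);
  translate([15, 292, 0]) cylinder(h = 393, r = 15);
  translate([282, 292, 0]) cylinder(h = 393, r = 15);
}
translate([923, 499, 685]) {
  cube([299, 305, 19]);
  translate([0, 0, 19]) cube([299, 19, 130]);
  translate([0, 286, 19]) cube([299, 19, 130]);
  translate([0, 19, 19]) cube([19, 267, 130]);
  translate([280, 19, 19]) cube([19, 267, 130]);
}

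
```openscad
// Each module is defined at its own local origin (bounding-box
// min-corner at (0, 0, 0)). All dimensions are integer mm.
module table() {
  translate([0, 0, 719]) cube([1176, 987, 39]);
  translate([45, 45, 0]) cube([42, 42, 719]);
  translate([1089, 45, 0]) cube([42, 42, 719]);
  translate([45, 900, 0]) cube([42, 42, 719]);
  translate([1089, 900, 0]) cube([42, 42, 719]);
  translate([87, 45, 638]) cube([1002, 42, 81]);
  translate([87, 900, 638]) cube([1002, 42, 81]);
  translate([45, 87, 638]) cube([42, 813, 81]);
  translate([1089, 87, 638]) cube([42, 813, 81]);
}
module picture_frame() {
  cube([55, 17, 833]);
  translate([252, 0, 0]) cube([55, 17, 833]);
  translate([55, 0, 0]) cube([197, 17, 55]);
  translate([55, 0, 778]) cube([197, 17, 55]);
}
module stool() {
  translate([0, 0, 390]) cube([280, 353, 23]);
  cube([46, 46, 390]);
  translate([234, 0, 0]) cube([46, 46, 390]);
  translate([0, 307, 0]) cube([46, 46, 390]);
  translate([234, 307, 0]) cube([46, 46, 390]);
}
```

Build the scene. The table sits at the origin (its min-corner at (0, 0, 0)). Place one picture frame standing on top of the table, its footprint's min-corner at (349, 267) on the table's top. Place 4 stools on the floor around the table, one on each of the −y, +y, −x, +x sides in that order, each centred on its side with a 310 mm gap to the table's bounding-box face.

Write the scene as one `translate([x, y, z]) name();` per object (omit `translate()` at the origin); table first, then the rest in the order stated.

table();
translate([349, 267, 758]) picture_frame();
translate([448, -663, 0]) stool();
translate([448, 1297, 0]) stool();
translate([-590, 317, 0]) stool();
translate([1486, 317, 0]) stool();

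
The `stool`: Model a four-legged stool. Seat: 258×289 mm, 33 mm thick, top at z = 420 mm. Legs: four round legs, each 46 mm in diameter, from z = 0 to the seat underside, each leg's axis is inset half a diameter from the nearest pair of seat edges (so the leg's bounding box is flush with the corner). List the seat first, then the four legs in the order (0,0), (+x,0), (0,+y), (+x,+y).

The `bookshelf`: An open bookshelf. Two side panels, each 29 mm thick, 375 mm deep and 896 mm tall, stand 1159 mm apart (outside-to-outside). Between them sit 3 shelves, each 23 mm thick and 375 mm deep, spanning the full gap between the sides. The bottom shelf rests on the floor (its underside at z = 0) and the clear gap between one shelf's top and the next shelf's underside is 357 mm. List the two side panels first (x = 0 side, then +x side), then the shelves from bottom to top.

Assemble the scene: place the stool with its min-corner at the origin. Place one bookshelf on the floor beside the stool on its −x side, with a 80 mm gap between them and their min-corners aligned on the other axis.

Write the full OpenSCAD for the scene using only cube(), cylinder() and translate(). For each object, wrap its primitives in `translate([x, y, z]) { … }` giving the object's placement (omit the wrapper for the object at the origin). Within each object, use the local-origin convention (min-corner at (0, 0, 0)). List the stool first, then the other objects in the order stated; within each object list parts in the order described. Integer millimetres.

translate([0, 0, 387]) cube([258, 289, 33]);
translate([23, 23, 0]) cylinder(h = 387, r = 23);
translate([235, 23, 0]) cylinder(h = 387, r = 23);
translate([23, 266, 0]) cylinder(h = 387, r = 23);
translate([235, 266, 0]) cylinder(h = 387, r = 23);
translate([-1239, 0, 0]) {
  cube([29, 375, 896]);
  translate([1130, 0, 0]) cube([29, 375, 896]);
  translate([29, 0, 0]) cube([1101, 375, 23]);
  translate([29, 0, 380]) cube([1101, 375, 23]);
  translate([29, 0, 760]) cube([1101, 375, 23]);
}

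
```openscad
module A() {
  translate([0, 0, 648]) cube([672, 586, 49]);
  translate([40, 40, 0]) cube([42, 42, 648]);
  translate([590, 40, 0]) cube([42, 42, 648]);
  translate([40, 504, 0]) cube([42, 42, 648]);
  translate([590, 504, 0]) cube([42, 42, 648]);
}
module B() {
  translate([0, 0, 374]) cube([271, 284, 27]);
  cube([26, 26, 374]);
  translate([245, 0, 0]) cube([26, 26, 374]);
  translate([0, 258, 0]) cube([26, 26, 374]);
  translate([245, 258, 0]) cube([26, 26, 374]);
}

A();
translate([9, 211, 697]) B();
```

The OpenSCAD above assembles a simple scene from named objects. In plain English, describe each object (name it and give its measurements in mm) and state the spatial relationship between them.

A is a table with a 672×586 mm rectangular top, 49 mm thick, top surface at z = 697 mm, supported by four 42×42 mm square legs, each inset 40 mm from the nearest pair of top edges, running from the floor.

B is a simple wooden stool: a rectangular seat 271 mm (x) by 284 mm (y), 27 mm thick, top face at z = 401 mm, on four square legs, each 26×26 mm in cross-section. The legs rest on z = 0, each flush with a corner of the seat.

The stool is on top of the table.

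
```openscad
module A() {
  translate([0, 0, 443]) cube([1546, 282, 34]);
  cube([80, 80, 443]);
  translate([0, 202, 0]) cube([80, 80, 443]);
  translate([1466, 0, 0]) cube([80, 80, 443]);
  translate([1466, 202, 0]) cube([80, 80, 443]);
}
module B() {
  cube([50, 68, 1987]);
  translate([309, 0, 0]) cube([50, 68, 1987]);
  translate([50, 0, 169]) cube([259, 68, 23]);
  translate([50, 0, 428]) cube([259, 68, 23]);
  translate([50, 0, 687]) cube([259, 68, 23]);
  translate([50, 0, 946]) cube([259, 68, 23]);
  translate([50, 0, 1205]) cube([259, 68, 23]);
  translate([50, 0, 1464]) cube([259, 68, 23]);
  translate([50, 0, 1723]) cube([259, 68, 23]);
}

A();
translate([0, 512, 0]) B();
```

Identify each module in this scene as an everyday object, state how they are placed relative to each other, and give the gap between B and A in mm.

The ladder's nearest face is 230 mm from the bench's +y face.

A is a bench. B is a ladder. The ladder is on the floor beside the bench on its +y side. The gap between the ladder and the bench is 230 mm.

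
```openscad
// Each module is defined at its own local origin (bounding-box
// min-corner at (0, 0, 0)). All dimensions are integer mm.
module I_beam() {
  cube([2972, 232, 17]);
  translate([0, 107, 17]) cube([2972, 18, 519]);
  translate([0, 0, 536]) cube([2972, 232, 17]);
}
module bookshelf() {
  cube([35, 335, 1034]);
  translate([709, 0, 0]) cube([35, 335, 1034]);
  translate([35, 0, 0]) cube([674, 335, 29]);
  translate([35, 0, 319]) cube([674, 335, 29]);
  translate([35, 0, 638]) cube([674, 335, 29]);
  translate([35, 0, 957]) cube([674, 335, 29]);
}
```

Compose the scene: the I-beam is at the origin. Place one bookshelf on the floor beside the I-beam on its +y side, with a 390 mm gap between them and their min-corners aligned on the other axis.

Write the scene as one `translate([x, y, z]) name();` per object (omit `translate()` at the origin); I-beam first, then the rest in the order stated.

I_beam();
translate([0, 622, 0]) bookshelf();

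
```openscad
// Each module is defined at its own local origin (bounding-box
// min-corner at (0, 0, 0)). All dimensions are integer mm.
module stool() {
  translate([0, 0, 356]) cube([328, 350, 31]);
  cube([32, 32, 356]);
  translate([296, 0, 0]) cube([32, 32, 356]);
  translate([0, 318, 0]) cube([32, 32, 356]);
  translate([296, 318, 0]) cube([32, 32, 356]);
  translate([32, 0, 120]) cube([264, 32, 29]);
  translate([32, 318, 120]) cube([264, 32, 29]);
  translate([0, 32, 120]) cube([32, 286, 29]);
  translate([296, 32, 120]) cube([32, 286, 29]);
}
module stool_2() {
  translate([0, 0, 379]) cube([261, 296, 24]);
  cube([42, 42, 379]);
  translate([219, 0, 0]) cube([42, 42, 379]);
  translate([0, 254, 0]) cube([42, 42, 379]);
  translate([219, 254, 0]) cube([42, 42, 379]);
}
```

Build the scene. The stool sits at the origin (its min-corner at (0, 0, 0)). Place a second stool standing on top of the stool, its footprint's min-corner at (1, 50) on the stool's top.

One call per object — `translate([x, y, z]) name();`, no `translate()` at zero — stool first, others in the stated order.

stool();
translate([1, 50, 387]) stool_2();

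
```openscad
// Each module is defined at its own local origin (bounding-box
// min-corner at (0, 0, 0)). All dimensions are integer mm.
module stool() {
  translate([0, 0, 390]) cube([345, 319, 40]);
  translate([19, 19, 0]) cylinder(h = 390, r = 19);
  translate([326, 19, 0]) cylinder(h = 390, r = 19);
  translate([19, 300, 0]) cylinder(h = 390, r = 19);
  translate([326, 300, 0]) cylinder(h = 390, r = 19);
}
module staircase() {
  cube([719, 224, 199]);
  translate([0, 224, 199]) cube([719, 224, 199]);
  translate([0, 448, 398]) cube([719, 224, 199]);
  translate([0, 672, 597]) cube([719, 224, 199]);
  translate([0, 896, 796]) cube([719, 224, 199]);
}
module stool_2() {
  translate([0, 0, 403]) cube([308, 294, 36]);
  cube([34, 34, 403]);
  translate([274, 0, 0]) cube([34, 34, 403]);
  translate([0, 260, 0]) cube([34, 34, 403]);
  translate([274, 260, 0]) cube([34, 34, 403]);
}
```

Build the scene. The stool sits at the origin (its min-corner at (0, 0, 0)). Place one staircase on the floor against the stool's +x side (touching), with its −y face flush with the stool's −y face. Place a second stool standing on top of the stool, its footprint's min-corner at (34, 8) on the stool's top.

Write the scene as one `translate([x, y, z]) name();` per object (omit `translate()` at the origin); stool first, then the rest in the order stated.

stool();
translate([345, 0, 0]) staircase();
translate([34, 8, 430]) stool_2();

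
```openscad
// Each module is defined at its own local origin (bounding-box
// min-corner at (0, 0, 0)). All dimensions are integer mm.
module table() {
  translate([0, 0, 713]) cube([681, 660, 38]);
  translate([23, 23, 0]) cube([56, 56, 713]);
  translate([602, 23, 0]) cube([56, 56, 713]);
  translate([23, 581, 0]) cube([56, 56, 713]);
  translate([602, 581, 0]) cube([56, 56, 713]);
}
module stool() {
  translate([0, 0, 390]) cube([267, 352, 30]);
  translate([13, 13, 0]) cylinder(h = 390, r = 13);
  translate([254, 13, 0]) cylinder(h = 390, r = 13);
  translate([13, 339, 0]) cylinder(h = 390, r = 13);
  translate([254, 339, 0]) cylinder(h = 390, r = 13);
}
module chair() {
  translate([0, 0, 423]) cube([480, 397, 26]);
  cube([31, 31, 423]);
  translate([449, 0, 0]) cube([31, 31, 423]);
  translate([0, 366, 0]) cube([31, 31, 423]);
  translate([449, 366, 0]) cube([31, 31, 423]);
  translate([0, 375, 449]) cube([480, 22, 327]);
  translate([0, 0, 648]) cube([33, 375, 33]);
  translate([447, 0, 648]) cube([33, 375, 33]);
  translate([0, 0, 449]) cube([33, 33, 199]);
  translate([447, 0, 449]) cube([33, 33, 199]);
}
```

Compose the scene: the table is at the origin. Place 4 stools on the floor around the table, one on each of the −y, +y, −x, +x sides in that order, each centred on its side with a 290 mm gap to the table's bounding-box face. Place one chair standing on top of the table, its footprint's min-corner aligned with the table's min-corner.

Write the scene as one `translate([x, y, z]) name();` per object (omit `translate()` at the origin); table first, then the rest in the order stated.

table();
translate([207, -642, 0]) stool();
translate([207, 950, 0]) stool();
translate([-557, 154, 0]) stool();
translate([971, 154, 0]) stool();
translate([0, 0, 751]) chair();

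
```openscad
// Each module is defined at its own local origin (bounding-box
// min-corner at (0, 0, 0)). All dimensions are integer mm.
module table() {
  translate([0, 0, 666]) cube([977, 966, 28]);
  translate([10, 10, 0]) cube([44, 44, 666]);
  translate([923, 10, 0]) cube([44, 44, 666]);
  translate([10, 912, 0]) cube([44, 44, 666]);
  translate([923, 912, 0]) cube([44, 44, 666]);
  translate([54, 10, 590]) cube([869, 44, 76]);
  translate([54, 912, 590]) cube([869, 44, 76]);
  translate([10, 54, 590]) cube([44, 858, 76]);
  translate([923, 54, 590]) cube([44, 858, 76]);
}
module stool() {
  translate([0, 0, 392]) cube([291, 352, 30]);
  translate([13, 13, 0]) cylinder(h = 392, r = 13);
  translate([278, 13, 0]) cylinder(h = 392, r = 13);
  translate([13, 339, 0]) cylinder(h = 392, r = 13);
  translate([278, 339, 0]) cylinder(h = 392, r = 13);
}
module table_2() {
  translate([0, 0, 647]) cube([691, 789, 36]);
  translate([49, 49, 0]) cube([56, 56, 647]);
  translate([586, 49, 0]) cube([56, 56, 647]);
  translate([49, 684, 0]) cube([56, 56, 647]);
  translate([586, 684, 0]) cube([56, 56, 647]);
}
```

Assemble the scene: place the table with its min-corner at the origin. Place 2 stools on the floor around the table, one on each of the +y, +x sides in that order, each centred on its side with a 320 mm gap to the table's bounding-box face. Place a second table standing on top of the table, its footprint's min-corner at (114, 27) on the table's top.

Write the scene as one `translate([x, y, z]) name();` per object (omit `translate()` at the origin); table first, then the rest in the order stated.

table();
translate([343, 1286, 0]) stool();
translate([1297, 307, 0]) stool();
translate([114, 27, 694]) table_2();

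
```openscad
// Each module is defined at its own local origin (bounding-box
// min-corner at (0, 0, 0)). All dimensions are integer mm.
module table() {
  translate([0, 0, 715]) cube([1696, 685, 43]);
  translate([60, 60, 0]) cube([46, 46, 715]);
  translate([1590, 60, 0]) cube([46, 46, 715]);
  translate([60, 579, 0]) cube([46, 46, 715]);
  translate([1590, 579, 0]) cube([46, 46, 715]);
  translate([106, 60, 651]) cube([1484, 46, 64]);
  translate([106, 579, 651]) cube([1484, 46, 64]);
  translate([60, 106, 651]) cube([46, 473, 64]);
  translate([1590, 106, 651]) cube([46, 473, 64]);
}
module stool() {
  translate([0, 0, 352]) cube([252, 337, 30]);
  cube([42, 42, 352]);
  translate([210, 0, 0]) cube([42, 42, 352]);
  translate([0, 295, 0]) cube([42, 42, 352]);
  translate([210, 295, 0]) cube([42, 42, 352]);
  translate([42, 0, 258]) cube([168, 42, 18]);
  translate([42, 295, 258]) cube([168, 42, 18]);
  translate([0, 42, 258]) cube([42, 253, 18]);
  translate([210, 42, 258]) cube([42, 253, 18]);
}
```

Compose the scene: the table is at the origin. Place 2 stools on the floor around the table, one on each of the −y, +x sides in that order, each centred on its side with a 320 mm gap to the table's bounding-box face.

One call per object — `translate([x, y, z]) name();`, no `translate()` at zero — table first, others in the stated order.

table();
translate([722, -657, 0]) stool();
translate([2016, 174, 0]) stool();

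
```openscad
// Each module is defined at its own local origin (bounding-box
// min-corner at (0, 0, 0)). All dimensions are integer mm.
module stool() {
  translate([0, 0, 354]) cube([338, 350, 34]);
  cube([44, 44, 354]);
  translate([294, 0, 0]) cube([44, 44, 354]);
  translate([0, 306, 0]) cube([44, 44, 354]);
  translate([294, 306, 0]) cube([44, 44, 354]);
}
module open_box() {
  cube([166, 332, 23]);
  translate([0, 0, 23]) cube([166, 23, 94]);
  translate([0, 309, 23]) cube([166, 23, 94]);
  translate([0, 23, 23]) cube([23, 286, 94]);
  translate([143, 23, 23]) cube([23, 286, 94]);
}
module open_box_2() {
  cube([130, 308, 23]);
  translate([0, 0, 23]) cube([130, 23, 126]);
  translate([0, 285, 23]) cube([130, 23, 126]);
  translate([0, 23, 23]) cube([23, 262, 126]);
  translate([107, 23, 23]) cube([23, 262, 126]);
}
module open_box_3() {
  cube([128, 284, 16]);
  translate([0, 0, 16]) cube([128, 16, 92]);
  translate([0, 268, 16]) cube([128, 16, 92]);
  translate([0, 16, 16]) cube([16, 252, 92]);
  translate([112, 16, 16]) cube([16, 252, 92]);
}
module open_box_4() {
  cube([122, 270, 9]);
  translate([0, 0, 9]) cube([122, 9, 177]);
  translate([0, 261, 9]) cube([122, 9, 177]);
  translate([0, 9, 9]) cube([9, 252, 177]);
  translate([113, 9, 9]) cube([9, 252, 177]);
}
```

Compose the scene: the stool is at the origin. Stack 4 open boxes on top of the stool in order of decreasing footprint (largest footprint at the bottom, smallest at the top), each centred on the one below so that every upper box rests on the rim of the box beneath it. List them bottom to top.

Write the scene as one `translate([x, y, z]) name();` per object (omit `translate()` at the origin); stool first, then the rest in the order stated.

stool();
translate([86, 9, 388]) open_box();
translate([104, 21, 505]) open_box_2();
translate([105, 33, 654]) open_box_3();
translate([108, 40, 762]) open_box_4();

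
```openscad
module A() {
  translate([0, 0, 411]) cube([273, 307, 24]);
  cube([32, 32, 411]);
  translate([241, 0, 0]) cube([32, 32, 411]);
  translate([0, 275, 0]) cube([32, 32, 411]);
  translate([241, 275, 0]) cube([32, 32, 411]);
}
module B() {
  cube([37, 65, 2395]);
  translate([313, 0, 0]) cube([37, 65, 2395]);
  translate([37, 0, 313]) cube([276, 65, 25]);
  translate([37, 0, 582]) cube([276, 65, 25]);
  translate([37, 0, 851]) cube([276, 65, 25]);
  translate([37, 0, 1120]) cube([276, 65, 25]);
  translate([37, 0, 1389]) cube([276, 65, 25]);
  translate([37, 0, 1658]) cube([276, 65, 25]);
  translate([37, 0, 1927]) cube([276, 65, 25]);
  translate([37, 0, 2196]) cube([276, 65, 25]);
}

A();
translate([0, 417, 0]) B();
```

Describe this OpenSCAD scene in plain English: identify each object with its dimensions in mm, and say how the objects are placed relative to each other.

A is a simple wooden stool: a rectangular seat 273 mm (x) by 307 mm (y), 24 mm thick, top face at z = 435 mm, on four square legs, each 32×32 mm in cross-section. The legs rest on z = 0, each flush with a corner of the seat.

B is a straight ladder. Two 37×65 mm vertical rails, 2395 mm tall, stand 350 mm apart (outside-to-outside) with their front faces coplanar on the −y side. 8 rungs, each 65 mm deep and 25 mm tall, span between the inner faces of the rails, front faces flush with the rails. The lowest rung's underside is at z = 313 mm and rungs are spaced 269 mm apart (underside to underside).

The ladder is on the floor beside the stool on its +y side.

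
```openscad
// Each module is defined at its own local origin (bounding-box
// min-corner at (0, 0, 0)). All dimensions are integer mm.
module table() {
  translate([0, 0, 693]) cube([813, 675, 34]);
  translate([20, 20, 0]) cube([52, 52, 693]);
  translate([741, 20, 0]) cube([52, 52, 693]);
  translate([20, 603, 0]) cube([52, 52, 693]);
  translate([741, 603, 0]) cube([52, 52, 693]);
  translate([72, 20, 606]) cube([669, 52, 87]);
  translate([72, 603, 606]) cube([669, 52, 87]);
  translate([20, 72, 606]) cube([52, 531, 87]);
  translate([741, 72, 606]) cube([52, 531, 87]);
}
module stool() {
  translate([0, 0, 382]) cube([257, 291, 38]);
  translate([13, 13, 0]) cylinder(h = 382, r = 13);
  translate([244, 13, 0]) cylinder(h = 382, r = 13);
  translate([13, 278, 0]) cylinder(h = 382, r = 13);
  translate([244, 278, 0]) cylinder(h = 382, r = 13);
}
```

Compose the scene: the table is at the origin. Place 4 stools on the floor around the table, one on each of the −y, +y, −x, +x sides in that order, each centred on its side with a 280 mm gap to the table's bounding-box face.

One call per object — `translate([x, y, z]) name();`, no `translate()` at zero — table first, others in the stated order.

table();
translate([278, -571, 0]) stool();
translate([278, 955, 0]) stool();
translate([-537, 192, 0]) stool();
translate([1093, 192, 0]) stool();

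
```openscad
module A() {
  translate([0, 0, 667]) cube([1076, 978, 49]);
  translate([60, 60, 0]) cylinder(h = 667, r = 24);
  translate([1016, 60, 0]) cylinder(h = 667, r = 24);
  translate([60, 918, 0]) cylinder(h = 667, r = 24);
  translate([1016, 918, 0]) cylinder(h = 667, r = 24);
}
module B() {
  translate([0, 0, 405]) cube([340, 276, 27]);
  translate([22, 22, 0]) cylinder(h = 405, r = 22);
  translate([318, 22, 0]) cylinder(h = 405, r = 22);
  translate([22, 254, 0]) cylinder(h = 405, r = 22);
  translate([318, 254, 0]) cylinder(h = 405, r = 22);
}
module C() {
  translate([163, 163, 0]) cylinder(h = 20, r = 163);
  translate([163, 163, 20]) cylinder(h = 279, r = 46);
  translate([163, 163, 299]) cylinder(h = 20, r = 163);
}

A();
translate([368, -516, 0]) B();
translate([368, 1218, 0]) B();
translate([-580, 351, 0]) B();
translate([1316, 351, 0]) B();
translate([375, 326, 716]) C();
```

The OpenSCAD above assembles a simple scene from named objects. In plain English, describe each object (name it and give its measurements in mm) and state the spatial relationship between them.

A is a rectangular dining table. The top is 1076×978×49 mm with its upper surface at z = 716 mm. It stands on four round legs of 48 mm diameter, each leg's bounding box inset 36 mm from the nearest pair of top edges, running from the floor to the underside of the top.

B is a four-legged stool. The seat is a 340×276×27 mm slab whose top surface is at z = 432 mm; four round legs, each 44 mm in diameter, run from the floor (z = 0) to the underside of the seat, each leg's axis is inset half a diameter from the nearest pair of seat edges (so the leg's bounding box is flush with the corner).

C is a spool: two coaxial disc flanges of radius 163 mm and thickness 20 mm, joined by a core cylinder of radius 46 mm and height 279 mm. The lower flange rests on z = 0 and the three cylinders share a vertical axis.

Four stools sit around the table at the −y, +y, −x, +x sides. The spool is on top of the table, centred.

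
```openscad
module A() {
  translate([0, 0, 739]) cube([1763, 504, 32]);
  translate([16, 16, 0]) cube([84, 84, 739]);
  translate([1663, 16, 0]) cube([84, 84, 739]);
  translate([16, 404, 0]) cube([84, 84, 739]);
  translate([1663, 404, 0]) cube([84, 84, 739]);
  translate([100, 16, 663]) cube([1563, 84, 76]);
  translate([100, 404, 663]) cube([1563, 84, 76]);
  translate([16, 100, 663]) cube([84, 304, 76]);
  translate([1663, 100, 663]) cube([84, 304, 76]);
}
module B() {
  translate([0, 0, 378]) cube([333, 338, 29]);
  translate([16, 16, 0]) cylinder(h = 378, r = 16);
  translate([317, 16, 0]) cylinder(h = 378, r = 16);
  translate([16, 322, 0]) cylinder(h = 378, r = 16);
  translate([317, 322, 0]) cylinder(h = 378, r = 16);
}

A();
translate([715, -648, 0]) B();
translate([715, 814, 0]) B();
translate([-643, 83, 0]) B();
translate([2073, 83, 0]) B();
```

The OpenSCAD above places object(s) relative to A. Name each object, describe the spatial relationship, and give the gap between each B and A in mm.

Each stool's nearest face is 310 mm from the table's bounding box.

A is a table. B is a stool. Four stools sit around the table at the −y, +y, −x, +x sides. The gap between each stool and the table is 310 mm.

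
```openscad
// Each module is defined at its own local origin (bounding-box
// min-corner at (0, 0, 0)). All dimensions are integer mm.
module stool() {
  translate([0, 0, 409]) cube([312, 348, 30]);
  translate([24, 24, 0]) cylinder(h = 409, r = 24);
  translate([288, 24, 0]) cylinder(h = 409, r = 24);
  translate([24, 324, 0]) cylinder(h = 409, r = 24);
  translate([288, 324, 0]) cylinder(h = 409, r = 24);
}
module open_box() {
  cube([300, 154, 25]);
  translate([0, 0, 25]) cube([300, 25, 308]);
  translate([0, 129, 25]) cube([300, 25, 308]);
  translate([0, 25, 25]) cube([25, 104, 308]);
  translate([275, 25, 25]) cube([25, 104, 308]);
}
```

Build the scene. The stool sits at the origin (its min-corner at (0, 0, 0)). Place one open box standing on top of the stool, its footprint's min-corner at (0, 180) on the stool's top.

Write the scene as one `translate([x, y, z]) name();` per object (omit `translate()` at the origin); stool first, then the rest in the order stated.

stool();
translate([0, 180, 439]) open_box();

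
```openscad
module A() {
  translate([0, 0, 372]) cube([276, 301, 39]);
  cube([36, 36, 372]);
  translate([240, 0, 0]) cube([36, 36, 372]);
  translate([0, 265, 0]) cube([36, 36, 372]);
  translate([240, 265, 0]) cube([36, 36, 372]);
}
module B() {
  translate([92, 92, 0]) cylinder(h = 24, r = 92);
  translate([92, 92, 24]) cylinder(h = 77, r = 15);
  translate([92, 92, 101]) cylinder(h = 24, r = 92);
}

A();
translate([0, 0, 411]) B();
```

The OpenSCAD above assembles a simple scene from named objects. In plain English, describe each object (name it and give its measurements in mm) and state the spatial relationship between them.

A is a simple wooden stool: a rectangular seat 276 mm (x) by 301 mm (y), 39 mm thick, top face at z = 411 mm, on four square legs, each 36×36 mm in cross-section. The legs rest on z = 0, each flush with a corner of the seat.

B is a spool: two coaxial disc flanges of radius 92 mm and thickness 24 mm, joined by a core cylinder of radius 15 mm and height 77 mm. The lower flange rests on z = 0 and the three cylinders share a vertical axis.

The spool is on top of the stool.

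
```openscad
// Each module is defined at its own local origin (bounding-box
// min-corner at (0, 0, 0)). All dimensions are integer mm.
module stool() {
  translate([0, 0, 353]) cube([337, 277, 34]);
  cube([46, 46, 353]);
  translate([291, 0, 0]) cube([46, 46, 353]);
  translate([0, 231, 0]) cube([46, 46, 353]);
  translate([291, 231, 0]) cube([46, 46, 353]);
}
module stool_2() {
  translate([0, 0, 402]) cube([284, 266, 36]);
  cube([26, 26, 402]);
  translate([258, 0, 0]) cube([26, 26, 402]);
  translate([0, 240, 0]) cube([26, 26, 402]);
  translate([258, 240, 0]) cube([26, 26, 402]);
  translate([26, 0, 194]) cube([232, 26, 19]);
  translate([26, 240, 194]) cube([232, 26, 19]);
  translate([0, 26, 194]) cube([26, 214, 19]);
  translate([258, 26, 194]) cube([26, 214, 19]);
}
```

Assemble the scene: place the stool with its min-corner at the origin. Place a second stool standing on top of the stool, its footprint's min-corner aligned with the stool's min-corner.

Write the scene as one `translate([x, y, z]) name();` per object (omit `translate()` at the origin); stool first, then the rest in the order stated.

stool();
translate([0, 0, 387]) stool_2();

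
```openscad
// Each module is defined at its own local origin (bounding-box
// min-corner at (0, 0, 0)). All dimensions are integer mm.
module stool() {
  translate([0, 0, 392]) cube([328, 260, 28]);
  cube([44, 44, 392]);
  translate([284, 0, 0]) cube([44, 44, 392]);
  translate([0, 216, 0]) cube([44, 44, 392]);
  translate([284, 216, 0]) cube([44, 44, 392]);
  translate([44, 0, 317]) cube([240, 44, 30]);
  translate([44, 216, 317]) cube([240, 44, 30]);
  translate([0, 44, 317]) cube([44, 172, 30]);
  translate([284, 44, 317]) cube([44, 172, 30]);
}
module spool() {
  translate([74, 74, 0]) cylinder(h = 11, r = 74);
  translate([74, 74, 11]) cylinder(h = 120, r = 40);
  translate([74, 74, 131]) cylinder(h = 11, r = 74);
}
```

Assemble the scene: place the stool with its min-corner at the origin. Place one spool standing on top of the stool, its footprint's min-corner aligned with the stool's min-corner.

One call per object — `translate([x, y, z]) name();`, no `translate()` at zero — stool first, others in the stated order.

stool();
translate([0, 0, 420]) spool();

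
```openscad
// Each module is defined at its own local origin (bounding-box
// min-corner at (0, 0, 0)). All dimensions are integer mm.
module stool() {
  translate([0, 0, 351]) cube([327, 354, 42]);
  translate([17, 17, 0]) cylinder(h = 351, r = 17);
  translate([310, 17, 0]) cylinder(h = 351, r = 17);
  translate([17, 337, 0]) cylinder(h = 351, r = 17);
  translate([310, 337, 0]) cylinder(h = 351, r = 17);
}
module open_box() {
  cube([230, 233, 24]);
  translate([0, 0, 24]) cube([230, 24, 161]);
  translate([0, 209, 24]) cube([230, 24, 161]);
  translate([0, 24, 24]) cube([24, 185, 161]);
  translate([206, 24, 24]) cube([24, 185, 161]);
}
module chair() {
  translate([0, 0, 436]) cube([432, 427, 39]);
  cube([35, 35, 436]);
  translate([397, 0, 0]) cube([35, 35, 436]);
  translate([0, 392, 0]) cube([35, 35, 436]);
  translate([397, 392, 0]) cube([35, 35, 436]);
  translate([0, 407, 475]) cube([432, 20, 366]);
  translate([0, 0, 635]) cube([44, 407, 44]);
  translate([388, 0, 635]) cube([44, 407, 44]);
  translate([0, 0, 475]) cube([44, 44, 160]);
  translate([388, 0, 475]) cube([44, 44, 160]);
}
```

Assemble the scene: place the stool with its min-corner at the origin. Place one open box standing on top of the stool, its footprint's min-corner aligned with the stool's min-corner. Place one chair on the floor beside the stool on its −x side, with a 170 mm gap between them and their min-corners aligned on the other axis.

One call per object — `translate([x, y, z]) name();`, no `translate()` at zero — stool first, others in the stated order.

stool();
translate([0, 0, 393]) open_box();
translate([-602, 0, 0]) chair();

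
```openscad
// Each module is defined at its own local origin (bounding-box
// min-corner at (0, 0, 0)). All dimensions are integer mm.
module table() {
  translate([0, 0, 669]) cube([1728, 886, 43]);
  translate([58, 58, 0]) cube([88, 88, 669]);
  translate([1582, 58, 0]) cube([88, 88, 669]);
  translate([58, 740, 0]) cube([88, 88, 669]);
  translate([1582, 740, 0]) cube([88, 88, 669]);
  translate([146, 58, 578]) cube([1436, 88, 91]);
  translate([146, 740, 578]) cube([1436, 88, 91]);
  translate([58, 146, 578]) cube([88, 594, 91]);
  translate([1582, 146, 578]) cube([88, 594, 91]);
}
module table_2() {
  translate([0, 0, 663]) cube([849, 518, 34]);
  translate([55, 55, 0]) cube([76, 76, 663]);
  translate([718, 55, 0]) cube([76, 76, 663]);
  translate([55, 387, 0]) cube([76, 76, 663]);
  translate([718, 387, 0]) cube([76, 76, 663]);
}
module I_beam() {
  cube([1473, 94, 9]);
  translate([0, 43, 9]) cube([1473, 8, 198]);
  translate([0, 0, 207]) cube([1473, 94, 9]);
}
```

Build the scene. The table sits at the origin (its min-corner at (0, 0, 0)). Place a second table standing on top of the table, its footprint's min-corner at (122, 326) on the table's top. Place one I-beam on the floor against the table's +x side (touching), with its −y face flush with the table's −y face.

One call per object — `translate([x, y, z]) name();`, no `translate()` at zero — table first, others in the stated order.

table();
translate([122, 326, 712]) table_2();
translate([1728, 0, 0]) I_beam();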